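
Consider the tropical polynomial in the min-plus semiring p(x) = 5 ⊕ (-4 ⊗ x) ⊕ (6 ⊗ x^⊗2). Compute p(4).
p(4) = 0

A tropical monomial a ⊗ x^⊗i evaluates to a + i · x. Evaluating each term at x = 4:
  Term 0 contributes 5 + 0 · 4 = 5
  Term 1 contributes -4 + 1 · 4 = 0
  Term 2 contributes 6 + 2 · 4 = 14
p(4) = ⊕ of these = min[5, 0, 14] = 0.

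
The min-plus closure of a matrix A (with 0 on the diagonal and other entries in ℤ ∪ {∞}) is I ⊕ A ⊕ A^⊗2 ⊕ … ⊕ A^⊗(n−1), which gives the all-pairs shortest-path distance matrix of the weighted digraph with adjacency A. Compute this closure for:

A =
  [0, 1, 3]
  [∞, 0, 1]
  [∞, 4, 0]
Closure =
  [0, 1, 2]
  [∞, 0, 1]
  [∞, 4, 0]

This is the Floyd-Warshall all-pairs shortest-path computation. For each intermediate vertex k = 0, 1, …, 2, update dist[i][j] ← min(dist[i][j], dist[i][k] + dist[k][j]). The final matrix gives, for each (i, j), the minimum total weight of any directed path from i to j (possibly empty when i = j).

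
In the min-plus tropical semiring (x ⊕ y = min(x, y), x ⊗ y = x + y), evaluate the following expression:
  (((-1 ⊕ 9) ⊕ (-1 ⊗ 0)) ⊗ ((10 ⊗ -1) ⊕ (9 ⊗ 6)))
(((-1 ⊕ 9) ⊕ (-1 ⊗ 0)) ⊗ ((10 ⊗ -1) ⊕ (9 ⊗ 6))) = 8

Expand innermost to outermost. Recall ⊕ takes the minimum of its arguments and ⊗ takes their sum. Working out the expression (((-1 ⊕ 9) ⊕ (-1 ⊗ 0)) ⊗ ((10 ⊗ -1) ⊕ (9 ⊗ 6))) gives 8.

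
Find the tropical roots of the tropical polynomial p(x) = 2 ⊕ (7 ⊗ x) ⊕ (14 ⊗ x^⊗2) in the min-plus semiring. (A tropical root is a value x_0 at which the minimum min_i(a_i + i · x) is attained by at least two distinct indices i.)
Roots: {-7, -5}

Each tropical root is a break point of the lower envelope of the lines y = a_i + i · x (there are 3 lines, with slopes 0, 1, ..., 2). Only the lines that attain the minimum somewhere contribute to roots; other lines are dominated. Here the surviving (envelope) indices are i = 2, i = 1, i = 0.
Intersections between consecutive envelope lines give the roots: for adjacent envelope indices i < j the intersection is x = (a_i − a_j) / (j − i). Reading off the sorted break points: {-7, -5}.
Verification: at each break x_0, at least two indices attain the minimum of min_i(a_i + i · x_0).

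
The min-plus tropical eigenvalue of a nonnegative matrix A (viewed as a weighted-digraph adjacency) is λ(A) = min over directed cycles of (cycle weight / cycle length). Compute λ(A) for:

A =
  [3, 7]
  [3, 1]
λ(A) = 1

Enumerate directed cycles and compute their means (weight / length). Sample:
  cycle 0 → 0: weight = 3, length = 1, mean = 3/1 ≈ 3.000
  cycle 1 → 1: weight = 1, length = 1, mean = 1/1 ≈ 1.000
  cycle 0 → 1 → 0: weight = 10, length = 2, mean = 10/2 ≈ 5.000
  cycle 1 → 0 → 1: weight = 10, length = 2, mean = 10/2 ≈ 5.000
Minimum mean = 1.000, attained e.g. along the cycle 1 → 1 with weight 1 and length 1. So λ(A) = 1/1 = 1.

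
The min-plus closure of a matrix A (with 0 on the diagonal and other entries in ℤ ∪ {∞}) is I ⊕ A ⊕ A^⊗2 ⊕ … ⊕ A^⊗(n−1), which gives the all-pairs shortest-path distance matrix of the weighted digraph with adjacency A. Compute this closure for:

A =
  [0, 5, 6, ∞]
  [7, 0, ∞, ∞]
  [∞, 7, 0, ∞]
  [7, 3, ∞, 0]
Closure =
  [0, 5, 6, ∞]
  [7, 0, 13, ∞]
  [14, 7, 0, ∞]
  [7, 3, 13, 0]

This is the Floyd-Warshall all-pairs shortest-path computation. For each intermediate vertex k = 0, 1, …, 3, update dist[i][j] ← min(dist[i][j], dist[i][k] + dist[k][j]). The final matrix gives, for each (i, j), the minimum total weight of any directed path from i to j (possibly empty when i = j).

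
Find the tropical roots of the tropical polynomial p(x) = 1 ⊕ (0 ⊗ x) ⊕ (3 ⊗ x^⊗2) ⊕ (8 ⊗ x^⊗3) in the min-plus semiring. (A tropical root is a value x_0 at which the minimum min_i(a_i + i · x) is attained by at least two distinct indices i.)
Roots: {-5, -3, 1}

Each tropical root is a break point of the lower envelope of the lines y = a_i + i · x (there are 4 lines, with slopes 0, 1, ..., 3). Only the lines that attain the minimum somewhere contribute to roots; other lines are dominated. Here the surviving (envelope) indices are i = 3, i = 2, i = 1, i = 0.
Intersections between consecutive envelope lines give the roots: for adjacent envelope indices i < j the intersection is x = (a_i − a_j) / (j − i). Reading off the sorted break points: {-5, -3, 1}.
Verification: at each break x_0, at least two indices attain the minimum of min_i(a_i + i · x_0).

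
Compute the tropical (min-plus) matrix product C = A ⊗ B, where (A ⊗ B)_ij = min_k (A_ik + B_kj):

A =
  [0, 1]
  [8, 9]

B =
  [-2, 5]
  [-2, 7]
A ⊗ B =
  [-2, 5]
  [6, 13]

Apply the min-plus product entry-by-entry:
  C[0][0] = min over k of (A[0][0] + B[0][0] = 0 + -2 = -2, A[0][1] + B[1][0] = 1 + -2 = -1) = -2 (attained at k = 0)
  C[0][1] = min over k of (A[0][0] + B[0][1] = 0 + 5 = 5, A[0][1] + B[1][1] = 1 + 7 = 8) = 5 (attained at k = 0)
  C[1][0] = min over k of (A[1][0] + B[0][0] = 8 + -2 = 6, A[1][1] + B[1][0] = 9 + -2 = 7) = 6 (attained at k = 0)
  C[1][1] = min over k of (A[1][0] + B[0][1] = 8 + 5 = 13, A[1][1] + B[1][1] = 9 + 7 = 16) = 13 (attained at k = 0)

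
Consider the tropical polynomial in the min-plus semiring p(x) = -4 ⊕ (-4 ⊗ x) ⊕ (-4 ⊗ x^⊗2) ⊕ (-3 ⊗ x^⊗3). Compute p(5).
p(5) = -4

A tropical monomial a ⊗ x^⊗i evaluates to a + i · x. Evaluating each term at x = 5:
  Term 0 contributes -4 + 0 · 5 = -4
  Term 1 contributes -4 + 1 · 5 = 1
  Term 2 contributes -4 + 2 · 5 = 6
  Term 3 contributes -3 + 3 · 5 = 12
p(5) = ⊕ of these = min[-4, 1, 6, 12] = -4.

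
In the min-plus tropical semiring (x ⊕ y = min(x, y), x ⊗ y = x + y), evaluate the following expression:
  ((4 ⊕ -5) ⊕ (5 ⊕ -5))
((4 ⊕ -5) ⊕ (5 ⊕ -5)) = -5

Expand innermost to outermost. Recall ⊕ takes the minimum of its arguments and ⊗ takes their sum. Working out the expression ((4 ⊕ -5) ⊕ (5 ⊕ -5)) gives -5.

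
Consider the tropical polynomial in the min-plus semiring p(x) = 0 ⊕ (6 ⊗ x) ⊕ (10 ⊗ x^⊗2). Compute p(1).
p(1) = 0

A tropical monomial a ⊗ x^⊗i evaluates to a + i · x. Evaluating each term at x = 1:
  Term 0 contributes 0 + 0 · 1 = 0
  Term 1 contributes 6 + 1 · 1 = 7
  Term 2 contributes 10 + 2 · 1 = 12
p(1) = ⊕ of these = min[0, 7, 12] = 0.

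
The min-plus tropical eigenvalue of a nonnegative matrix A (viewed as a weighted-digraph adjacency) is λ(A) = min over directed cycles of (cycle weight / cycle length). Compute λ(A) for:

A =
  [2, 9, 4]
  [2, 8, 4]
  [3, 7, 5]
λ(A) = 2

Enumerate directed cycles and compute their means (weight / length). Sample:
  cycle 0 → 0: weight = 2, length = 1, mean = 2/1 ≈ 2.000
  cycle 1 → 1: weight = 8, length = 1, mean = 8/1 ≈ 8.000
  cycle 2 → 2: weight = 5, length = 1, mean = 5/1 ≈ 5.000
  cycle 0 → 1 → 0: weight = 11, length = 2, mean = 11/2 ≈ 5.500
  cycle 0 → 2 → 0: weight = 7, length = 2, mean = 7/2 ≈ 3.500
  cycle 1 → 0 → 1: weight = 11, length = 2, mean = 11/2 ≈ 5.500
Minimum mean = 2.000, attained e.g. along the cycle 0 → 0 with weight 2 and length 1. So λ(A) = 2/1 = 2.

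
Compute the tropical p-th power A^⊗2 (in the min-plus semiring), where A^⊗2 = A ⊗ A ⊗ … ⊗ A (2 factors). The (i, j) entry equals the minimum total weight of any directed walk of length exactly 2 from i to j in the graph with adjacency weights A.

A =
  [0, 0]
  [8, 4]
A^⊗2 =
  [0, 0]
  [8, 8]

Each entry (A^⊗2)_ij equals the minimum over all length-2 walks i = v_0 → v_1 → … → v_2 = j of Σ_t A[v_t][v_{t+1}]. For example, for (i, j) = (0, 1) we minimise over 2 possible intermediate vertex sequences; the minimum is 0, attained along the walk 0 → 0 → 1.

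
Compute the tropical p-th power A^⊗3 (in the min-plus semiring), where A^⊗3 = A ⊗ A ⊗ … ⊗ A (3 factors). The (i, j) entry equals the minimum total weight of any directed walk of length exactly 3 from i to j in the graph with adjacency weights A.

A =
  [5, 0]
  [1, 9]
A^⊗3 =
  [6, 1]
  [2, 6]

Each entry (A^⊗3)_ij equals the minimum over all length-3 walks i = v_0 → v_1 → … → v_3 = j of Σ_t A[v_t][v_{t+1}]. For example, for (i, j) = (0, 1) we minimise over 4 possible intermediate vertex sequences; the minimum is 1, attained along the walk 0 → 1 → 0 → 1.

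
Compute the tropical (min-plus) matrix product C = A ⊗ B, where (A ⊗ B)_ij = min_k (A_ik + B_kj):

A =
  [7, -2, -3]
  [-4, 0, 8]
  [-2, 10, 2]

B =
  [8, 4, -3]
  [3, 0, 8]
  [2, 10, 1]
A ⊗ B =
  [-1, -2, -2]
  [3, 0, -7]
  [4, 2, -5]

Apply the min-plus product entry-by-entry:
  C[0][0] = min over k of (A[0][0] + B[0][0] = 7 + 8 = 15, A[0][1] + B[1][0] = -2 + 3 = 1, A[0][2] + B[2][0] = -3 + 2 = -1) = -1 (attained at k = 2)
  C[0][1] = min over k of (A[0][0] + B[0][1] = 7 + 4 = 11, A[0][1] + B[1][1] = -2 + 0 = -2, A[0][2] + B[2][1] = -3 + 10 = 7) = -2 (attained at k = 1)
  C[0][2] = min over k of (A[0][0] + B[0][2] = 7 + -3 = 4, A[0][1] + B[1][2] = -2 + 8 = 6, A[0][2] + B[2][2] = -3 + 1 = -2) = -2 (attained at k = 2)
  C[1][0] = min over k of (A[1][0] + B[0][0] = -4 + 8 = 4, A[1][1] + B[1][0] = 0 + 3 = 3, A[1][2] + B[2][0] = 8 + 2 = 10) = 3 (attained at k = 1)
  C[1][1] = min over k of (A[1][0] + B[0][1] = -4 + 4 = 0, A[1][1] + B[1][1] = 0 + 0 = 0, A[1][2] + B[2][1] = 8 + 10 = 18) = 0 (attained at k = 0)
  C[1][2] = min over k of (A[1][0] + B[0][2] = -4 + -3 = -7, A[1][1] + B[1][2] = 0 + 8 = 8, A[1][2] + B[2][2] = 8 + 1 = 9) = -7 (attained at k = 0)
  C[2][0] = min over k of (A[2][0] + B[0][0] = -2 + 8 = 6, A[2][1] + B[1][0] = 10 + 3 = 13, A[2][2] + B[2][0] = 2 + 2 = 4) = 4 (attained at k = 2)
  C[2][1] = min over k of (A[2][0] + B[0][1] = -2 + 4 = 2, A[2][1] + B[1][1] = 10 + 0 = 10, A[2][2] + B[2][1] = 2 + 10 = 12) = 2 (attained at k = 0)
  C[2][2] = min over k of (A[2][0] + B[0][2] = -2 + -3 = -5, A[2][1] + B[1][2] = 10 + 8 = 18, A[2][2] + B[2][2] = 2 + 1 = 3) = -5 (attained at k = 0)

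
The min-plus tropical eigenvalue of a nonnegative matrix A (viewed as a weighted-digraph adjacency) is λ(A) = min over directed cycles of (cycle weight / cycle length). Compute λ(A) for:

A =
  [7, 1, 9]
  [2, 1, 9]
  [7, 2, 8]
λ(A) = 1

Enumerate directed cycles and compute their means (weight / length). Sample:
  cycle 0 → 0: weight = 7, length = 1, mean = 7/1 ≈ 7.000
  cycle 1 → 1: weight = 1, length = 1, mean = 1/1 ≈ 1.000
  cycle 2 → 2: weight = 8, length = 1, mean = 8/1 ≈ 8.000
  cycle 0 → 1 → 0: weight = 3, length = 2, mean = 3/2 ≈ 1.500
  cycle 0 → 2 → 0: weight = 16, length = 2, mean = 16/2 ≈ 8.000
  cycle 1 → 0 → 1: weight = 3, length = 2, mean = 3/2 ≈ 1.500
Minimum mean = 1.000, attained e.g. along the cycle 1 → 1 with weight 1 and length 1. So λ(A) = 1/1 = 1.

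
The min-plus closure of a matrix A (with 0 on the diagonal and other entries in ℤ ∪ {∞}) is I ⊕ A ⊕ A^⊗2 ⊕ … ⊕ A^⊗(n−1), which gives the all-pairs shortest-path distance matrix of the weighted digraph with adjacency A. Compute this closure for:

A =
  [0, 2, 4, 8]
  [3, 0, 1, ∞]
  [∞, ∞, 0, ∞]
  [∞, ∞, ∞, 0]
Closure =
  [0, 2, 3, 8]
  [3, 0, 1, 11]
  [∞, ∞, 0, ∞]
  [∞, ∞, ∞, 0]

This is the Floyd-Warshall all-pairs shortest-path computation. For each intermediate vertex k = 0, 1, …, 3, update dist[i][j] ← min(dist[i][j], dist[i][k] + dist[k][j]). The final matrix gives, for each (i, j), the minimum total weight of any directed path from i to j (possibly empty when i = j).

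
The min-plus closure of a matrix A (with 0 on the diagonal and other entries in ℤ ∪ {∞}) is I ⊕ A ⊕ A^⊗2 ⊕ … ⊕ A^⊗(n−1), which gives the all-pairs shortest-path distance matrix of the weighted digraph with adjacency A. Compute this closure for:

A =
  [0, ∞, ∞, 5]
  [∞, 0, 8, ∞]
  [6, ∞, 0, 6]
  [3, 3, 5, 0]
Closure =
  [0, 8, 10, 5]
  [14, 0, 8, 14]
  [6, 9, 0, 6]
  [3, 3, 5, 0]

This is the Floyd-Warshall all-pairs shortest-path computation. For each intermediate vertex k = 0, 1, …, 3, update dist[i][j] ← min(dist[i][j], dist[i][k] + dist[k][j]). The final matrix gives, for each (i, j), the minimum total weight of any directed path from i to j (possibly empty when i = j).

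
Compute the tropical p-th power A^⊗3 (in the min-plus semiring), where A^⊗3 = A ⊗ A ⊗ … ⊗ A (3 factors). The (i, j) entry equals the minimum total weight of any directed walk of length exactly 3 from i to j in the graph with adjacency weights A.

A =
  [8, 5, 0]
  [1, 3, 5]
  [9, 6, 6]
A^⊗3 =
  [7, 9, 6]
  [7, 7, 4]
  [10, 12, 7]

Each entry (A^⊗3)_ij equals the minimum over all length-3 walks i = v_0 → v_1 → … → v_3 = j of Σ_t A[v_t][v_{t+1}]. For example, for (i, j) = (0, 2) we minimise over 9 possible intermediate vertex sequences; the minimum is 6, attained along the walk 0 → 1 → 0 → 2.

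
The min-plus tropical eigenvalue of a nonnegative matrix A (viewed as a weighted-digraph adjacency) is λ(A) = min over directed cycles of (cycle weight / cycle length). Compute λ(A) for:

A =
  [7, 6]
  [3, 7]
λ(A) = 9/2

Enumerate directed cycles and compute their means (weight / length). Sample:
  cycle 0 → 0: weight = 7, length = 1, mean = 7/1 ≈ 7.000
  cycle 1 → 1: weight = 7, length = 1, mean = 7/1 ≈ 7.000
  cycle 0 → 1 → 0: weight = 9, length = 2, mean = 9/2 ≈ 4.500
  cycle 1 → 0 → 1: weight = 9, length = 2, mean = 9/2 ≈ 4.500
Minimum mean = 4.500, attained e.g. along the cycle 0 → 1 → 0 with weight 9 and length 2. So λ(A) = 9/2 = 9/2.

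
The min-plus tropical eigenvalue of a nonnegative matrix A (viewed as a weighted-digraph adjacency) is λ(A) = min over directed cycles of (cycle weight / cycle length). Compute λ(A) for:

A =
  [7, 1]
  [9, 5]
λ(A) = 5

Enumerate directed cycles and compute their means (weight / length). Sample:
  cycle 0 → 0: weight = 7, length = 1, mean = 7/1 ≈ 7.000
  cycle 1 → 1: weight = 5, length = 1, mean = 5/1 ≈ 5.000
  cycle 0 → 1 → 0: weight = 10, length = 2, mean = 10/2 ≈ 5.000
  cycle 1 → 0 → 1: weight = 10, length = 2, mean = 10/2 ≈ 5.000
Minimum mean = 5.000, attained e.g. along the cycle 1 → 1 with weight 5 and length 1. So λ(A) = 5/1 = 5.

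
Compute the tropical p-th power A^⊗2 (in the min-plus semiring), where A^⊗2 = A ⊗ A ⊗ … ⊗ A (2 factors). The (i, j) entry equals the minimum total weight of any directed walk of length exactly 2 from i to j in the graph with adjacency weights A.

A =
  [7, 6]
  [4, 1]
A^⊗2 =
  [10, 7]
  [5, 2]

Each entry (A^⊗2)_ij equals the minimum over all length-2 walks i = v_0 → v_1 → … → v_2 = j of Σ_t A[v_t][v_{t+1}]. For example, for (i, j) = (0, 1) we minimise over 2 possible intermediate vertex sequences; the minimum is 7, attained along the walk 0 → 1 → 1.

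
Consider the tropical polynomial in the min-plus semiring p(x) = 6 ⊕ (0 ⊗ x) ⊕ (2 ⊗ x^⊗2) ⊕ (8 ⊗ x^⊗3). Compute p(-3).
p(-3) = -4

A tropical monomial a ⊗ x^⊗i evaluates to a + i · x. Evaluating each term at x = -3:
  Term 0 contributes 6 + 0 · -3 = 6
  Term 1 contributes 0 + 1 · -3 = -3
  Term 2 contributes 2 + 2 · -3 = -4
  Term 3 contributes 8 + 3 · -3 = -1
p(-3) = ⊕ of these = min[6, -3, -4, -1] = -4.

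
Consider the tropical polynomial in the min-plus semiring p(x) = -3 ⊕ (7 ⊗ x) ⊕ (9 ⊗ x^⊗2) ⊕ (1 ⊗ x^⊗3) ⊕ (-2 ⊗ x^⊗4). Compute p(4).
p(4) = -3

A tropical monomial a ⊗ x^⊗i evaluates to a + i · x. Evaluating each term at x = 4:
  Term 0 contributes -3 + 0 · 4 = -3
  Term 1 contributes 7 + 1 · 4 = 11
  Term 2 contributes 9 + 2 · 4 = 17
  Term 3 contributes 1 + 3 · 4 = 13
  Term 4 contributes -2 + 4 · 4 = 14
p(4) = ⊕ of these = min[-3, 11, 17, 13, 14] = -3.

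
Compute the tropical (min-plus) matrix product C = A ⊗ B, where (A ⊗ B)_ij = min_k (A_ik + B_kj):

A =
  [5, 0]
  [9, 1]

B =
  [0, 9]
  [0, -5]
A ⊗ B =
  [0, -5]
  [1, -4]

Apply the min-plus product entry-by-entry:
  C[0][0] = min over k of (A[0][0] + B[0][0] = 5 + 0 = 5, A[0][1] + B[1][0] = 0 + 0 = 0) = 0 (attained at k = 1)
  C[0][1] = min over k of (A[0][0] + B[0][1] = 5 + 9 = 14, A[0][1] + B[1][1] = 0 + -5 = -5) = -5 (attained at k = 1)
  C[1][0] = min over k of (A[1][0] + B[0][0] = 9 + 0 = 9, A[1][1] + B[1][0] = 1 + 0 = 1) = 1 (attained at k = 1)
  C[1][1] = min over k of (A[1][0] + B[0][1] = 9 + 9 = 18, A[1][1] + B[1][1] = 1 + -5 = -4) = -4 (attained at k = 1)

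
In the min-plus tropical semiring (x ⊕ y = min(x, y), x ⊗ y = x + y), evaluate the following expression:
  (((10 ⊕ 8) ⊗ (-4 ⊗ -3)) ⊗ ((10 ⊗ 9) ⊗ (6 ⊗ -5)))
(((10 ⊕ 8) ⊗ (-4 ⊗ -3)) ⊗ ((10 ⊗ 9) ⊗ (6 ⊗ -5))) = 21

Expand innermost to outermost. Recall ⊕ takes the minimum of its arguments and ⊗ takes their sum. Working out the expression (((10 ⊕ 8) ⊗ (-4 ⊗ -3)) ⊗ ((10 ⊗ 9) ⊗ (6 ⊗ -5))) gives 21.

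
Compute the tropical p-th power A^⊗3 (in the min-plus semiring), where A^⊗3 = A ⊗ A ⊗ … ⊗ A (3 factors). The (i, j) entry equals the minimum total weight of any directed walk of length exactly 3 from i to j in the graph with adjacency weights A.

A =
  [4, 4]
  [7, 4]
A^⊗3 =
  [12, 12]
  [15, 12]

Each entry (A^⊗3)_ij equals the minimum over all length-3 walks i = v_0 → v_1 → … → v_3 = j of Σ_t A[v_t][v_{t+1}]. For example, for (i, j) = (0, 1) we minimise over 4 possible intermediate vertex sequences; the minimum is 12, attained along the walk 0 → 0 → 0 → 1.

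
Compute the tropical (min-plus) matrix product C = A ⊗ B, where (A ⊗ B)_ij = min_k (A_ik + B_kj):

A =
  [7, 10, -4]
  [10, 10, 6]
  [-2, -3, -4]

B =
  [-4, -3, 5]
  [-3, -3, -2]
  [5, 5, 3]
A ⊗ B =
  [1, 1, -1]
  [6, 7, 8]
  [-6, -6, -5]

Apply the min-plus product entry-by-entry:
  C[0][0] = min over k of (A[0][0] + B[0][0] = 7 + -4 = 3, A[0][1] + B[1][0] = 10 + -3 = 7, A[0][2] + B[2][0] = -4 + 5 = 1) = 1 (attained at k = 2)
  C[0][1] = min over k of (A[0][0] + B[0][1] = 7 + -3 = 4, A[0][1] + B[1][1] = 10 + -3 = 7, A[0][2] + B[2][1] = -4 + 5 = 1) = 1 (attained at k = 2)
  C[0][2] = min over k of (A[0][0] + B[0][2] = 7 + 5 = 12, A[0][1] + B[1][2] = 10 + -2 = 8, A[0][2] + B[2][2] = -4 + 3 = -1) = -1 (attained at k = 2)
  C[1][0] = min over k of (A[1][0] + B[0][0] = 10 + -4 = 6, A[1][1] + B[1][0] = 10 + -3 = 7, A[1][2] + B[2][0] = 6 + 5 = 11) = 6 (attained at k = 0)
  C[1][1] = min over k of (A[1][0] + B[0][1] = 10 + -3 = 7, A[1][1] + B[1][1] = 10 + -3 = 7, A[1][2] + B[2][1] = 6 + 5 = 11) = 7 (attained at k = 0)
  C[1][2] = min over k of (A[1][0] + B[0][2] = 10 + 5 = 15, A[1][1] + B[1][2] = 10 + -2 = 8, A[1][2] + B[2][2] = 6 + 3 = 9) = 8 (attained at k = 1)
  C[2][0] = min over k of (A[2][0] + B[0][0] = -2 + -4 = -6, A[2][1] + B[1][0] = -3 + -3 = -6, A[2][2] + B[2][0] = -4 + 5 = 1) = -6 (attained at k = 0)
  C[2][1] = min over k of (A[2][0] + B[0][1] = -2 + -3 = -5, A[2][1] + B[1][1] = -3 + -3 = -6, A[2][2] + B[2][1] = -4 + 5 = 1) = -6 (attained at k = 1)
  C[2][2] = min over k of (A[2][0] + B[0][2] = -2 + 5 = 3, A[2][1] + B[1][2] = -3 + -2 = -5, A[2][2] + B[2][2] = -4 + 3 = -1) = -5 (attained at k = 1)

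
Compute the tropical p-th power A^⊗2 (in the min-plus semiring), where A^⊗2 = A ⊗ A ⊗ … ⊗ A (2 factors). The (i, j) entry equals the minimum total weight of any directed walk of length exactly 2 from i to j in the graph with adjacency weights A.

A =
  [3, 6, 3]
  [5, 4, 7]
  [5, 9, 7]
A^⊗2 =
  [6, 9, 6]
  [8, 8, 8]
  [8, 11, 8]

Each entry (A^⊗2)_ij equals the minimum over all length-2 walks i = v_0 → v_1 → … → v_2 = j of Σ_t A[v_t][v_{t+1}]. For example, for (i, j) = (0, 2) we minimise over 3 possible intermediate vertex sequences; the minimum is 6, attained along the walk 0 → 0 → 2.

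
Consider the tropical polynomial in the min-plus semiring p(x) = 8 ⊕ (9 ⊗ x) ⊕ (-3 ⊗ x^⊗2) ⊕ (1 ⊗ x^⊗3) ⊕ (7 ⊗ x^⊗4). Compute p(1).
p(1) = -1

A tropical monomial a ⊗ x^⊗i evaluates to a + i · x. Evaluating each term at x = 1:
  Term 0 contributes 8 + 0 · 1 = 8
  Term 1 contributes 9 + 1 · 1 = 10
  Term 2 contributes -3 + 2 · 1 = -1
  Term 3 contributes 1 + 3 · 1 = 4
  Term 4 contributes 7 + 4 · 1 = 11
p(1) = ⊕ of these = min[8, 10, -1, 4, 11] = -1.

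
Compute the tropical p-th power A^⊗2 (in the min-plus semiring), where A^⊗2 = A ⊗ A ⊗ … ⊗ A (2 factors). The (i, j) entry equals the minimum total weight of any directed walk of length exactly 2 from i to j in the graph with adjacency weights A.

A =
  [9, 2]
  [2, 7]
A^⊗2 =
  [4, 9]
  [9, 4]

Each entry (A^⊗2)_ij equals the minimum over all length-2 walks i = v_0 → v_1 → … → v_2 = j of Σ_t A[v_t][v_{t+1}]. For example, for (i, j) = (0, 1) we minimise over 2 possible intermediate vertex sequences; the minimum is 9, attained along the walk 0 → 1 → 1.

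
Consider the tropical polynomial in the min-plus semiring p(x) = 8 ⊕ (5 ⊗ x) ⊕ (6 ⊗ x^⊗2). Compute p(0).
p(0) = 5

A tropical monomial a ⊗ x^⊗i evaluates to a + i · x. Evaluating each term at x = 0:
  Term 0 contributes 8 + 0 · 0 = 8
  Term 1 contributes 5 + 1 · 0 = 5
  Term 2 contributes 6 + 2 · 0 = 6
p(0) = ⊕ of these = min[8, 5, 6] = 5.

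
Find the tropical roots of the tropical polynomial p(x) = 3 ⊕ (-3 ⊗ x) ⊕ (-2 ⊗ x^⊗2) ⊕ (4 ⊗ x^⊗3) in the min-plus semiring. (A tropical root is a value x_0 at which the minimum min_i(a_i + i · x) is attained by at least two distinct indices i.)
Roots: {-6, -1, 6}

Each tropical root is a break point of the lower envelope of the lines y = a_i + i · x (there are 4 lines, with slopes 0, 1, ..., 3). Only the lines that attain the minimum somewhere contribute to roots; other lines are dominated. Here the surviving (envelope) indices are i = 3, i = 2, i = 1, i = 0.
Intersections between consecutive envelope lines give the roots: for adjacent envelope indices i < j the intersection is x = (a_i − a_j) / (j − i). Reading off the sorted break points: {-6, -1, 6}.
Verification: at each break x_0, at least two indices attain the minimum of min_i(a_i + i · x_0).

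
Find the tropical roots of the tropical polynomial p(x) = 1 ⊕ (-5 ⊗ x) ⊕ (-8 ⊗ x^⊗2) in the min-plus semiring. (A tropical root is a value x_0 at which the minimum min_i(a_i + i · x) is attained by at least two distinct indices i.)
Roots: {3, 6}

Each tropical root is a break point of the lower envelope of the lines y = a_i + i · x (there are 3 lines, with slopes 0, 1, ..., 2). Only the lines that attain the minimum somewhere contribute to roots; other lines are dominated. Here the surviving (envelope) indices are i = 2, i = 1, i = 0.
Intersections between consecutive envelope lines give the roots: for adjacent envelope indices i < j the intersection is x = (a_i − a_j) / (j − i). Reading off the sorted break points: {3, 6}.
Verification: at each break x_0, at least two indices attain the minimum of min_i(a_i + i · x_0).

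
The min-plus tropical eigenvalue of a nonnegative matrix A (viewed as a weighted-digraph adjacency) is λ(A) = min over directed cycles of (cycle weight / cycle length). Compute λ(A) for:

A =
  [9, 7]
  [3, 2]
λ(A) = 2

Enumerate directed cycles and compute their means (weight / length). Sample:
  cycle 0 → 0: weight = 9, length = 1, mean = 9/1 ≈ 9.000
  cycle 1 → 1: weight = 2, length = 1, mean = 2/1 ≈ 2.000
  cycle 0 → 1 → 0: weight = 10, length = 2, mean = 10/2 ≈ 5.000
  cycle 1 → 0 → 1: weight = 10, length = 2, mean = 10/2 ≈ 5.000
Minimum mean = 2.000, attained e.g. along the cycle 1 → 1 with weight 2 and length 1. So λ(A) = 2/1 = 2.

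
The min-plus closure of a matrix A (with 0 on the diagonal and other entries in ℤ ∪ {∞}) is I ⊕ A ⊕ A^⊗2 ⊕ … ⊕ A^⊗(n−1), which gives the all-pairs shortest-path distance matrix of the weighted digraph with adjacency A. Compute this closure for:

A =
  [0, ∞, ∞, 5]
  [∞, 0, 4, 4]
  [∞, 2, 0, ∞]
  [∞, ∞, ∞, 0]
Closure =
  [0, ∞, ∞, 5]
  [∞, 0, 4, 4]
  [∞, 2, 0, 6]
  [∞, ∞, ∞, 0]

This is the Floyd-Warshall all-pairs shortest-path computation. For each intermediate vertex k = 0, 1, …, 3, update dist[i][j] ← min(dist[i][j], dist[i][k] + dist[k][j]). The final matrix gives, for each (i, j), the minimum total weight of any directed path from i to j (possibly empty when i = j).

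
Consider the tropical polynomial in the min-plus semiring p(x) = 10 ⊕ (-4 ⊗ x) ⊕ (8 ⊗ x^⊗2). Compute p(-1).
p(-1) = -5

A tropical monomial a ⊗ x^⊗i evaluates to a + i · x. Evaluating each term at x = -1:
  Term 0 contributes 10 + 0 · -1 = 10
  Term 1 contributes -4 + 1 · -1 = -5
  Term 2 contributes 8 + 2 · -1 = 6
p(-1) = ⊕ of these = min[10, -5, 6] = -5.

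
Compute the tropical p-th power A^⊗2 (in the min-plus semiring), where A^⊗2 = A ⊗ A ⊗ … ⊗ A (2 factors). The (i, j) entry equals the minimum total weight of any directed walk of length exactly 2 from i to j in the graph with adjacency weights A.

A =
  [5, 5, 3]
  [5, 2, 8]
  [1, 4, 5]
A^⊗2 =
  [4, 7, 8]
  [7, 4, 8]
  [6, 6, 4]

Each entry (A^⊗2)_ij equals the minimum over all length-2 walks i = v_0 → v_1 → … → v_2 = j of Σ_t A[v_t][v_{t+1}]. For example, for (i, j) = (0, 2) we minimise over 3 possible intermediate vertex sequences; the minimum is 8, attained along the walk 0 → 0 → 2.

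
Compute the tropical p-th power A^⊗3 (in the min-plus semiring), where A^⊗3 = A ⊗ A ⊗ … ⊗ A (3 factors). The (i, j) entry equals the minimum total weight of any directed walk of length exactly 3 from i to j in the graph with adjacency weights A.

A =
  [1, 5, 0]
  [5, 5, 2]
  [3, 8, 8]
A^⊗3 =
  [3, 7, 2]
  [6, 10, 5]
  [5, 9, 4]

Each entry (A^⊗3)_ij equals the minimum over all length-3 walks i = v_0 → v_1 → … → v_3 = j of Σ_t A[v_t][v_{t+1}]. For example, for (i, j) = (0, 2) we minimise over 9 possible intermediate vertex sequences; the minimum is 2, attained along the walk 0 → 0 → 0 → 2.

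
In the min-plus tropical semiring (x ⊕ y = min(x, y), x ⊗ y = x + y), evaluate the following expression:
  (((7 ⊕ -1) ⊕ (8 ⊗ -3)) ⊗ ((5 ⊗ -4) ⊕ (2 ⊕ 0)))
(((7 ⊕ -1) ⊕ (8 ⊗ -3)) ⊗ ((5 ⊗ -4) ⊕ (2 ⊕ 0))) = -1

Expand innermost to outermost. Recall ⊕ takes the minimum of its arguments and ⊗ takes their sum. Working out the expression (((7 ⊕ -1) ⊕ (8 ⊗ -3)) ⊗ ((5 ⊗ -4) ⊕ (2 ⊕ 0))) gives -1.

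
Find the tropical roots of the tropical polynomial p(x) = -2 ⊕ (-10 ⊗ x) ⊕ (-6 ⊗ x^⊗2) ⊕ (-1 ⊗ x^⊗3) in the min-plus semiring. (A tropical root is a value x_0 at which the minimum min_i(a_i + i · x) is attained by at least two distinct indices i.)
Roots: {-5, -4, 8}

Each tropical root is a break point of the lower envelope of the lines y = a_i + i · x (there are 4 lines, with slopes 0, 1, ..., 3). Only the lines that attain the minimum somewhere contribute to roots; other lines are dominated. Here the surviving (envelope) indices are i = 3, i = 2, i = 1, i = 0.
Intersections between consecutive envelope lines give the roots: for adjacent envelope indices i < j the intersection is x = (a_i − a_j) / (j − i). Reading off the sorted break points: {-5, -4, 8}.
Verification: at each break x_0, at least two indices attain the minimum of min_i(a_i + i · x_0).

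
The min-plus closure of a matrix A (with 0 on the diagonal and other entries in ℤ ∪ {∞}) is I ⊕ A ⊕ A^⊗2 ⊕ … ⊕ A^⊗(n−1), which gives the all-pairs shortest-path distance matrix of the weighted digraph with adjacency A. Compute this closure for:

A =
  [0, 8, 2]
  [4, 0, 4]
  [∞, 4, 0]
Closure =
  [0, 6, 2]
  [4, 0, 4]
  [8, 4, 0]

This is the Floyd-Warshall all-pairs shortest-path computation. For each intermediate vertex k = 0, 1, …, 2, update dist[i][j] ← min(dist[i][j], dist[i][k] + dist[k][j]). The final matrix gives, for each (i, j), the minimum total weight of any directed path from i to j (possibly empty when i = j).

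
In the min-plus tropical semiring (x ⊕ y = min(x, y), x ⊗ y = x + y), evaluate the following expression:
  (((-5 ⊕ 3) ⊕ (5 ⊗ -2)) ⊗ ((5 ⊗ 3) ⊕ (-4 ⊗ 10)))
(((-5 ⊕ 3) ⊕ (5 ⊗ -2)) ⊗ ((5 ⊗ 3) ⊕ (-4 ⊗ 10))) = 1

Expand innermost to outermost. Recall ⊕ takes the minimum of its arguments and ⊗ takes their sum. Working out the expression (((-5 ⊕ 3) ⊕ (5 ⊗ -2)) ⊗ ((5 ⊗ 3) ⊕ (-4 ⊗ 10))) gives 1.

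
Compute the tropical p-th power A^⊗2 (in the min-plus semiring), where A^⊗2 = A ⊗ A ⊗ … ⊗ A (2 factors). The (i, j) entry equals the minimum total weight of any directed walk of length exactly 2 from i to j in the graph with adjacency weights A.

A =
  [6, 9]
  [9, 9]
A^⊗2 =
  [12, 15]
  [15, 18]

Each entry (A^⊗2)_ij equals the minimum over all length-2 walks i = v_0 → v_1 → … → v_2 = j of Σ_t A[v_t][v_{t+1}]. For example, for (i, j) = (0, 1) we minimise over 2 possible intermediate vertex sequences; the minimum is 15, attained along the walk 0 → 0 → 1.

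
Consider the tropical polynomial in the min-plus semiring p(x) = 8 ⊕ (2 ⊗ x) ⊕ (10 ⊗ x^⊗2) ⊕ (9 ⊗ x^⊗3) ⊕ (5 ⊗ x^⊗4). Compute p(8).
p(8) = 8

A tropical monomial a ⊗ x^⊗i evaluates to a + i · x. Evaluating each term at x = 8:
  Term 0 contributes 8 + 0 · 8 = 8
  Term 1 contributes 2 + 1 · 8 = 10
  Term 2 contributes 10 + 2 · 8 = 26
  Term 3 contributes 9 + 3 · 8 = 33
  Term 4 contributes 5 + 4 · 8 = 37
p(8) = ⊕ of these = min[8, 10, 26, 33, 37] = 8.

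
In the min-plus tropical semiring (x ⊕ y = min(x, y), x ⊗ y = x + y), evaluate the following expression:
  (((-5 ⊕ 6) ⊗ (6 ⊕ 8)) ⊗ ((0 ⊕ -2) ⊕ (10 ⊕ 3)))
(((-5 ⊕ 6) ⊗ (6 ⊕ 8)) ⊗ ((0 ⊕ -2) ⊕ (10 ⊕ 3))) = -1

Expand innermost to outermost. Recall ⊕ takes the minimum of its arguments and ⊗ takes their sum. Working out the expression (((-5 ⊕ 6) ⊗ (6 ⊕ 8)) ⊗ ((0 ⊕ -2) ⊕ (10 ⊕ 3))) gives -1.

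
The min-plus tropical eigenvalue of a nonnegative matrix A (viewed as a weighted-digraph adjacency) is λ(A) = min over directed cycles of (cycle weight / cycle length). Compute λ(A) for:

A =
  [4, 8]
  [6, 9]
λ(A) = 4

Enumerate directed cycles and compute their means (weight / length). Sample:
  cycle 0 → 0: weight = 4, length = 1, mean = 4/1 ≈ 4.000
  cycle 1 → 1: weight = 9, length = 1, mean = 9/1 ≈ 9.000
  cycle 0 → 1 → 0: weight = 14, length = 2, mean = 14/2 ≈ 7.000
  cycle 1 → 0 → 1: weight = 14, length = 2, mean = 14/2 ≈ 7.000
Minimum mean = 4.000, attained e.g. along the cycle 0 → 0 with weight 4 and length 1. So λ(A) = 4/1 = 4.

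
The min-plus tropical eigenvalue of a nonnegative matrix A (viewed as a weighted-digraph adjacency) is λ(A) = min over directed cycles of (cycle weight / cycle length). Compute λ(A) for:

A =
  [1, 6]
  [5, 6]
λ(A) = 1

Enumerate directed cycles and compute their means (weight / length). Sample:
  cycle 0 → 0: weight = 1, length = 1, mean = 1/1 ≈ 1.000
  cycle 1 → 1: weight = 6, length = 1, mean = 6/1 ≈ 6.000
  cycle 0 → 1 → 0: weight = 11, length = 2, mean = 11/2 ≈ 5.500
  cycle 1 → 0 → 1: weight = 11, length = 2, mean = 11/2 ≈ 5.500
Minimum mean = 1.000, attained e.g. along the cycle 0 → 0 with weight 1 and length 1. So λ(A) = 1/1 = 1.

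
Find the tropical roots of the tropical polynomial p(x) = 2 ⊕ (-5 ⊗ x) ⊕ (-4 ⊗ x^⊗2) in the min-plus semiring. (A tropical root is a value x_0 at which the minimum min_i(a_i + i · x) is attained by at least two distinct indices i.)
Roots: {-1, 7}

Each tropical root is a break point of the lower envelope of the lines y = a_i + i · x (there are 3 lines, with slopes 0, 1, ..., 2). Only the lines that attain the minimum somewhere contribute to roots; other lines are dominated. Here the surviving (envelope) indices are i = 2, i = 1, i = 0.
Intersections between consecutive envelope lines give the roots: for adjacent envelope indices i < j the intersection is x = (a_i − a_j) / (j − i). Reading off the sorted break points: {-1, 7}.
Verification: at each break x_0, at least two indices attain the minimum of min_i(a_i + i · x_0).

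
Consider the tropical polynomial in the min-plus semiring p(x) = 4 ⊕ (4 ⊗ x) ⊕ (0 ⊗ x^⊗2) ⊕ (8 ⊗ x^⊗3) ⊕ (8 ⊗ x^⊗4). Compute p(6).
p(6) = 4

A tropical monomial a ⊗ x^⊗i evaluates to a + i · x. Evaluating each term at x = 6:
  Term 0 contributes 4 + 0 · 6 = 4
  Term 1 contributes 4 + 1 · 6 = 10
  Term 2 contributes 0 + 2 · 6 = 12
  Term 3 contributes 8 + 3 · 6 = 26
  Term 4 contributes 8 + 4 · 6 = 32
p(6) = ⊕ of these = min[4, 10, 12, 26, 32] = 4.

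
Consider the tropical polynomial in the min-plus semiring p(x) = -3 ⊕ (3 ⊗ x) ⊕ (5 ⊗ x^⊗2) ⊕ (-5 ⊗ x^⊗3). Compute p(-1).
p(-1) = -8

A tropical monomial a ⊗ x^⊗i evaluates to a + i · x. Evaluating each term at x = -1:
  Term 0 contributes -3 + 0 · -1 = -3
  Term 1 contributes 3 + 1 · -1 = 2
  Term 2 contributes 5 + 2 · -1 = 3
  Term 3 contributes -5 + 3 · -1 = -8
p(-1) = ⊕ of these = min[-3, 2, 3, -8] = -8.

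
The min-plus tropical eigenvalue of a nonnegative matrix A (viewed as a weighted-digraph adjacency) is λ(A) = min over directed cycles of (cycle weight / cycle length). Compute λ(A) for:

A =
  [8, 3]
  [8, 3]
λ(A) = 3

Enumerate directed cycles and compute their means (weight / length). Sample:
  cycle 0 → 0: weight = 8, length = 1, mean = 8/1 ≈ 8.000
  cycle 1 → 1: weight = 3, length = 1, mean = 3/1 ≈ 3.000
  cycle 0 → 1 → 0: weight = 11, length = 2, mean = 11/2 ≈ 5.500
  cycle 1 → 0 → 1: weight = 11, length = 2, mean = 11/2 ≈ 5.500
Minimum mean = 3.000, attained e.g. along the cycle 1 → 1 with weight 3 and length 1. So λ(A) = 3/1 = 3.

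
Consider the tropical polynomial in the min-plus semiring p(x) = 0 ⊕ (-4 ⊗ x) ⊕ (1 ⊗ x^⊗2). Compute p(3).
p(3) = -1

A tropical monomial a ⊗ x^⊗i evaluates to a + i · x. Evaluating each term at x = 3:
  Term 0 contributes 0 + 0 · 3 = 0
  Term 1 contributes -4 + 1 · 3 = -1
  Term 2 contributes 1 + 2 · 3 = 7
p(3) = ⊕ of these = min[0, -1, 7] = -1.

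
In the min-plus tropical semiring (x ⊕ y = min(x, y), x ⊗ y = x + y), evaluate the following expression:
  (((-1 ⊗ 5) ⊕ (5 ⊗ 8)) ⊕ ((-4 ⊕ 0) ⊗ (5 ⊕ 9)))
(((-1 ⊗ 5) ⊕ (5 ⊗ 8)) ⊕ ((-4 ⊕ 0) ⊗ (5 ⊕ 9))) = 1

Expand innermost to outermost. Recall ⊕ takes the minimum of its arguments and ⊗ takes their sum. Working out the expression (((-1 ⊗ 5) ⊕ (5 ⊗ 8)) ⊕ ((-4 ⊕ 0) ⊗ (5 ⊕ 9))) gives 1.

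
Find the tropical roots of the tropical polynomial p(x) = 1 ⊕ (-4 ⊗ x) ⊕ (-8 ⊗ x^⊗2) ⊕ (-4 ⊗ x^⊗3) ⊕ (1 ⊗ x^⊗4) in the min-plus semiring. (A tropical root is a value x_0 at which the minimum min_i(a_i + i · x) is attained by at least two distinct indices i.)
Roots: {-5, -4, 4, 5}

Each tropical root is a break point of the lower envelope of the lines y = a_i + i · x (there are 5 lines, with slopes 0, 1, ..., 4). Only the lines that attain the minimum somewhere contribute to roots; other lines are dominated. Here the surviving (envelope) indices are i = 4, i = 3, i = 2, i = 1, i = 0.
Intersections between consecutive envelope lines give the roots: for adjacent envelope indices i < j the intersection is x = (a_i − a_j) / (j − i). Reading off the sorted break points: {-5, -4, 4, 5}.
Verification: at each break x_0, at least two indices attain the minimum of min_i(a_i + i · x_0).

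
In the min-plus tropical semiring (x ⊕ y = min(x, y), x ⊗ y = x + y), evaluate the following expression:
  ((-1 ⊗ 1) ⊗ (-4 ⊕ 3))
((-1 ⊗ 1) ⊗ (-4 ⊕ 3)) = -4

Expand innermost to outermost. Recall ⊕ takes the minimum of its arguments and ⊗ takes their sum. Working out the expression ((-1 ⊗ 1) ⊗ (-4 ⊕ 3)) gives -4.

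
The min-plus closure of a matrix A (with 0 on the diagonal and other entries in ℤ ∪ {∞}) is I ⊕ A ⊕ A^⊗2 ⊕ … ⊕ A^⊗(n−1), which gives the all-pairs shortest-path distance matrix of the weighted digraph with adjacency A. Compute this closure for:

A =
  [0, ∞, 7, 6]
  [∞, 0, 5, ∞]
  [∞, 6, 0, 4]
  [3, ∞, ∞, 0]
Closure =
  [0, 13, 7, 6]
  [12, 0, 5, 9]
  [7, 6, 0, 4]
  [3, 16, 10, 0]

This is the Floyd-Warshall all-pairs shortest-path computation. For each intermediate vertex k = 0, 1, …, 3, update dist[i][j] ← min(dist[i][j], dist[i][k] + dist[k][j]). The final matrix gives, for each (i, j), the minimum total weight of any directed path from i to j (possibly empty when i = j).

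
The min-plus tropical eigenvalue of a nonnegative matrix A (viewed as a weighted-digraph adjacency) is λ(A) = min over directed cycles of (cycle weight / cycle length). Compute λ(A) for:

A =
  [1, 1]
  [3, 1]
λ(A) = 1

Enumerate directed cycles and compute their means (weight / length). Sample:
  cycle 0 → 0: weight = 1, length = 1, mean = 1/1 ≈ 1.000
  cycle 1 → 1: weight = 1, length = 1, mean = 1/1 ≈ 1.000
  cycle 0 → 1 → 0: weight = 4, length = 2, mean = 4/2 ≈ 2.000
  cycle 1 → 0 → 1: weight = 4, length = 2, mean = 4/2 ≈ 2.000
Minimum mean = 1.000, attained e.g. along the cycle 0 → 0 with weight 1 and length 1. So λ(A) = 1/1 = 1.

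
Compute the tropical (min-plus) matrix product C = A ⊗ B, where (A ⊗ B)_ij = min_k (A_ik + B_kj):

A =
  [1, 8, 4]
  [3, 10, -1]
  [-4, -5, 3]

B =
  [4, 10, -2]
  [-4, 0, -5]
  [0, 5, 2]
A ⊗ B =
  [4, 8, -1]
  [-1, 4, 1]
  [-9, -5, -10]

Apply the min-plus product entry-by-entry:
  C[0][0] = min over k of (A[0][0] + B[0][0] = 1 + 4 = 5, A[0][1] + B[1][0] = 8 + -4 = 4, A[0][2] + B[2][0] = 4 + 0 = 4) = 4 (attained at k = 1)
  C[0][1] = min over k of (A[0][0] + B[0][1] = 1 + 10 = 11, A[0][1] + B[1][1] = 8 + 0 = 8, A[0][2] + B[2][1] = 4 + 5 = 9) = 8 (attained at k = 1)
  C[0][2] = min over k of (A[0][0] + B[0][2] = 1 + -2 = -1, A[0][1] + B[1][2] = 8 + -5 = 3, A[0][2] + B[2][2] = 4 + 2 = 6) = -1 (attained at k = 0)
  C[1][0] = min over k of (A[1][0] + B[0][0] = 3 + 4 = 7, A[1][1] + B[1][0] = 10 + -4 = 6, A[1][2] + B[2][0] = -1 + 0 = -1) = -1 (attained at k = 2)
  C[1][1] = min over k of (A[1][0] + B[0][1] = 3 + 10 = 13, A[1][1] + B[1][1] = 10 + 0 = 10, A[1][2] + B[2][1] = -1 + 5 = 4) = 4 (attained at k = 2)
  C[1][2] = min over k of (A[1][0] + B[0][2] = 3 + -2 = 1, A[1][1] + B[1][2] = 10 + -5 = 5, A[1][2] + B[2][2] = -1 + 2 = 1) = 1 (attained at k = 0)
  C[2][0] = min over k of (A[2][0] + B[0][0] = -4 + 4 = 0, A[2][1] + B[1][0] = -5 + -4 = -9, A[2][2] + B[2][0] = 3 + 0 = 3) = -9 (attained at k = 1)
  C[2][1] = min over k of (A[2][0] + B[0][1] = -4 + 10 = 6, A[2][1] + B[1][1] = -5 + 0 = -5, A[2][2] + B[2][1] = 3 + 5 = 8) = -5 (attained at k = 1)
  C[2][2] = min over k of (A[2][0] + B[0][2] = -4 + -2 = -6, A[2][1] + B[1][2] = -5 + -5 = -10, A[2][2] + B[2][2] = 3 + 2 = 5) = -10 (attained at k = 1)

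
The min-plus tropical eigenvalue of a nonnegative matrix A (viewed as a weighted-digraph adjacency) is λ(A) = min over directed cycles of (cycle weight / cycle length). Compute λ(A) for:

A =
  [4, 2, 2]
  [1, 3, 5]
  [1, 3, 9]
λ(A) = 3/2

Enumerate directed cycles and compute their means (weight / length). Sample:
  cycle 0 → 0: weight = 4, length = 1, mean = 4/1 ≈ 4.000
  cycle 1 → 1: weight = 3, length = 1, mean = 3/1 ≈ 3.000
  cycle 2 → 2: weight = 9, length = 1, mean = 9/1 ≈ 9.000
  cycle 0 → 1 → 0: weight = 3, length = 2, mean = 3/2 ≈ 1.500
  cycle 0 → 2 → 0: weight = 3, length = 2, mean = 3/2 ≈ 1.500
  cycle 1 → 0 → 1: weight = 3, length = 2, mean = 3/2 ≈ 1.500
Minimum mean = 1.500, attained e.g. along the cycle 0 → 1 → 0 with weight 3 and length 2. So λ(A) = 3/2 = 3/2.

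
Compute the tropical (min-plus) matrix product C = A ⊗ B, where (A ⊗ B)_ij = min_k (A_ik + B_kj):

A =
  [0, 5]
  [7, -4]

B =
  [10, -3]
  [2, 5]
A ⊗ B =
  [7, -3]
  [-2, 1]

Apply the min-plus product entry-by-entry:
  C[0][0] = min over k of (A[0][0] + B[0][0] = 0 + 10 = 10, A[0][1] + B[1][0] = 5 + 2 = 7) = 7 (attained at k = 1)
  C[0][1] = min over k of (A[0][0] + B[0][1] = 0 + -3 = -3, A[0][1] + B[1][1] = 5 + 5 = 10) = -3 (attained at k = 0)
  C[1][0] = min over k of (A[1][0] + B[0][0] = 7 + 10 = 17, A[1][1] + B[1][0] = -4 + 2 = -2) = -2 (attained at k = 1)
  C[1][1] = min over k of (A[1][0] + B[0][1] = 7 + -3 = 4, A[1][1] + B[1][1] = -4 + 5 = 1) = 1 (attained at k = 1)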